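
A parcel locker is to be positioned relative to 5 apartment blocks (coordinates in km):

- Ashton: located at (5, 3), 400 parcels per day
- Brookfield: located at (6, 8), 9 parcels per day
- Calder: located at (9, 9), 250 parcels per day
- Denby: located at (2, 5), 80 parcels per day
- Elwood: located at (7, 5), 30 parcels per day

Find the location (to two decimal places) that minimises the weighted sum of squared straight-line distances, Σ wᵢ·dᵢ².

(6.08, 5.30)

The minimiser of Σwᵢ‖p−pᵢ‖² is the weighted centroid p* = (Σwᵢpᵢ)/(Σwᵢ).
Σwᵢ = 769.
Σwᵢxᵢ = 400·5 + 9·6 + 250·9 + 80·2 + 30·7 = 4674.
Σwᵢyᵢ = 400·3 + 9·8 + 250·9 + 80·5 + 30·5 = 4072.
x* = 4674/769 = 6.08, y* = 4072/769 = 5.30.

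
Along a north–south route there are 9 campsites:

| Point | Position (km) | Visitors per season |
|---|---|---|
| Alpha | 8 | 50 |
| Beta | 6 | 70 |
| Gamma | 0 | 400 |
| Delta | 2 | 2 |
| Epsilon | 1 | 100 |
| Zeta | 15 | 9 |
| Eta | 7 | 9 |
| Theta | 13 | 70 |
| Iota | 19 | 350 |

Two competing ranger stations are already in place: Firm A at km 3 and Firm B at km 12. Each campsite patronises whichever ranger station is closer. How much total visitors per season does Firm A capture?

The indifferent point is the midpoint (3+12)/2 = 7.5; campsites left of it (closer to Firm A at 3) go to Firm A, those right go to Firm B.
  Gamma at 0 (w=400) → Firm A
  Epsilon at 1 (w=100) → Firm A
  Delta at 2 (w=2) → Firm A
  Beta at 6 (w=70) → Firm A
  Eta at 7 (w=9) → Firm A
  Alpha at 8 (w=50) → Firm B
  Theta at 13 (w=70) → Firm B
  Zeta at 15 (w=9) → Firm B
  Iota at 19 (w=350) → Firm B
Firm A captures 581; Firm B captures 479.

581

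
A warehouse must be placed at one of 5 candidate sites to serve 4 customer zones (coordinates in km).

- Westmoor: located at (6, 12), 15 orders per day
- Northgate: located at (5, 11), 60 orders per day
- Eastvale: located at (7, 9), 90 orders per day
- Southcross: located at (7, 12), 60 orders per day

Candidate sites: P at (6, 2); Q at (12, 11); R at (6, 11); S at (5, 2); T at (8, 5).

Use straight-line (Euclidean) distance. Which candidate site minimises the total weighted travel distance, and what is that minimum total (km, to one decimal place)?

Total weighted distance at each candidate:
  P (6, 2): total = 1932.7
  Q (12, 11): total = 1301.8
  R (6, 11): total = 361.1
  S (5, 2): total = 1957.8
  T (8, 5): total = 1307.0
Minimum is at R with total 361.1 km.

R, total 361.1 km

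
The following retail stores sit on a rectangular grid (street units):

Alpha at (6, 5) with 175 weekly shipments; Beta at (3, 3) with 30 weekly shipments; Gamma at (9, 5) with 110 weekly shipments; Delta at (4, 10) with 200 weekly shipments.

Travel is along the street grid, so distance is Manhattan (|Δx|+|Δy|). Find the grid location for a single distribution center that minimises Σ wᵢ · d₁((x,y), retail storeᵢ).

Manhattan distance separates: Σwᵢ(|x−xᵢ|+|y−yᵢ|) = Σwᵢ|x−xᵢ| + Σwᵢ|y−yᵢ|, so x and y are optimised independently as 1-D weighted medians.
Total weight W = 515; half = 257.5.
x-coordinate, sorted with cumulative weight:
  x=3 (Beta, w=30) cum 30
  x=4 (Delta, w=200) cum 230
  x=6 (Alpha, w=175) cum 405  ← median
  x=9 (Gamma, w=110) cum 515
⇒ x* = 6
y-coordinate, sorted with cumulative weight:
  y=3 (Beta, w=30) cum 30
  y=5 (Alpha, w=175) cum 205
  y=5 (Gamma, w=110) cum 315  ← median
  y=10 (Delta, w=200) cum 515
⇒ y* = 5

(6, 5)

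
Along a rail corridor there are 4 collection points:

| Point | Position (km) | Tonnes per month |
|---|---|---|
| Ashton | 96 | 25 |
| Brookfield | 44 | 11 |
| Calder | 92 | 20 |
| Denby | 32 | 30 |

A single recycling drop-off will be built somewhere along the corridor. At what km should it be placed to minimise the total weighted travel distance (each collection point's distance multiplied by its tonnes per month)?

For a sum of weighted absolute distances on a line, the optimum is the weighted median (not the mean). Total weight W = 86; half-weight = 43.
Sort by position and accumulate weight:
  km 32 (Denby, w=30) → cum 30
  km 44 (Brookfield, w=11) → cum 41
  km 92 (Calder, w=20) → cum 61  ≥ 43 → median here
  km 96 (Ashton, w=25) → cum 86
Optimal location: km 92.

x = 92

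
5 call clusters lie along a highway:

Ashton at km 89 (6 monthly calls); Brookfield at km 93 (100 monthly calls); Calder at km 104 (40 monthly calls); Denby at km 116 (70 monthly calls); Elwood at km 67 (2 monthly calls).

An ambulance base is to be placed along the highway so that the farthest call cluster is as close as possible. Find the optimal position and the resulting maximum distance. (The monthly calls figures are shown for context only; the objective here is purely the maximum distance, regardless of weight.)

location 91.5, max distance 24.5

The 1-center on a line is the midpoint of the two extreme points: leftmost at 67, rightmost at 116.
Optimal location = (67 + 116)/2 = 91.5; maximum distance = (116 − 67)/2 = 24.5.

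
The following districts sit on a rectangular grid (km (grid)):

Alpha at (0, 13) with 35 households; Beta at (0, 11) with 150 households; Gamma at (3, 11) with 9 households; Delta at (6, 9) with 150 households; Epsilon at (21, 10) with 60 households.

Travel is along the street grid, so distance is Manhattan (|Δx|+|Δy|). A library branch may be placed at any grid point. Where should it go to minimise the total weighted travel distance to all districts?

(6, 10)

Manhattan distance separates: Σwᵢ(|x−xᵢ|+|y−yᵢ|) = Σwᵢ|x−xᵢ| + Σwᵢ|y−yᵢ|, so x and y are optimised independently as 1-D weighted medians.
Total weight W = 404; half = 202.
x-coordinate, sorted with cumulative weight:
  x=0 (Alpha, w=35) cum 35
  x=0 (Beta, w=150) cum 185
  x=3 (Gamma, w=9) cum 194
  x=6 (Delta, w=150) cum 344  ← median
  x=21 (Epsilon, w=60) cum 404
⇒ x* = 6
y-coordinate, sorted with cumulative weight:
  y=9 (Delta, w=150) cum 150
  y=10 (Epsilon, w=60) cum 210  ← median
  y=11 (Beta, w=150) cum 360
  y=11 (Gamma, w=9) cum 369
  y=13 (Alpha, w=35) cum 404
⇒ y* = 10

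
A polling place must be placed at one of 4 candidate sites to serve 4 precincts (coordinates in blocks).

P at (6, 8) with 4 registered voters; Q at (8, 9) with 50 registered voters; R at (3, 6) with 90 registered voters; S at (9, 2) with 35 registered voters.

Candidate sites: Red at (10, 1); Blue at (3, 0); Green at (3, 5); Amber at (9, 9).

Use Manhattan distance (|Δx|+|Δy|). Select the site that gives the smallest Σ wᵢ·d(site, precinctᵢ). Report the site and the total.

Total weighted distance at each candidate:
  Red (10, 1): total = 1694
  Blue (3, 0): total = 1564
  Green (3, 5): total = 879
  Amber (9, 9): total = 1121
Minimum is at Green with total 879 blocks.

Green, total 879 blocks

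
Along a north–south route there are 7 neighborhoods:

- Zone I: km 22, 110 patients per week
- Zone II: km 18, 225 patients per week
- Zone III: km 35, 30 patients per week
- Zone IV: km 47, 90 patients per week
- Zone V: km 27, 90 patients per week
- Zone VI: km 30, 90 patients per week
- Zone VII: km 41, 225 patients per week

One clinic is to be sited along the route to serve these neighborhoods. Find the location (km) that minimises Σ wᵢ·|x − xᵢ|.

For a sum of weighted absolute distances on a line, the optimum is the weighted median (not the mean). Total weight W = 860; half-weight = 430.
Sort by position and accumulate weight:
  km 18 (Zone II, w=225) → cum 225
  km 22 (Zone I, w=110) → cum 335
  km 27 (Zone V, w=90) → cum 425
  km 30 (Zone VI, w=90) → cum 515  ≥ 430 → median here
  km 35 (Zone III, w=30) → cum 545
  km 41 (Zone VII, w=225) → cum 770
  km 47 (Zone IV, w=90) → cum 860
Optimal location: km 30.

x = 30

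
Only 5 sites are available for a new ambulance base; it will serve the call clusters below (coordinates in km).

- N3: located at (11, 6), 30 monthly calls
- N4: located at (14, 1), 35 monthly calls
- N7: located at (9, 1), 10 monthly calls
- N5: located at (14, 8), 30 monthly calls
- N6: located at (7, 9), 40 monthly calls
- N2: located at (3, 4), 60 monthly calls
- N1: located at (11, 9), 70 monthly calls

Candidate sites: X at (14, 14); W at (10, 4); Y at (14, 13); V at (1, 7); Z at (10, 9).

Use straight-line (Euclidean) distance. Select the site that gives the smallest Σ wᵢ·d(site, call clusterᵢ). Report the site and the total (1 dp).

Z, total 1318.4 km

Total weighted distance at each candidate:
  X (14, 14): total = 2674.8
  W (10, 4): total = 1453.6
  Y (14, 13): total = 2453.7
  V (1, 7): total = 2477.0
  Z (10, 9): total = 1318.4
Minimum is at Z with total 1318.4 km.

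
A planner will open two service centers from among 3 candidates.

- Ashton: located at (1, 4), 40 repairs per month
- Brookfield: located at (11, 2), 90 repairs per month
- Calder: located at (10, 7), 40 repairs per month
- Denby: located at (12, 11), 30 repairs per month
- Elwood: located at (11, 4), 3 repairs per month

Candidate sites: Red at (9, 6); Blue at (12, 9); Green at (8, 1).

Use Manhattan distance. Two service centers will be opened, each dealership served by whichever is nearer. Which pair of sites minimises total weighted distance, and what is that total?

Evaluate every pair (each demand assigned to the nearer of the two):
  {Blue, Green}: total = 998
  {Red, Blue}: total = 1092
  {Red, Green}: total = 1092
Best pair: {Blue, Green} with total 998.

{Blue, Green}, total 998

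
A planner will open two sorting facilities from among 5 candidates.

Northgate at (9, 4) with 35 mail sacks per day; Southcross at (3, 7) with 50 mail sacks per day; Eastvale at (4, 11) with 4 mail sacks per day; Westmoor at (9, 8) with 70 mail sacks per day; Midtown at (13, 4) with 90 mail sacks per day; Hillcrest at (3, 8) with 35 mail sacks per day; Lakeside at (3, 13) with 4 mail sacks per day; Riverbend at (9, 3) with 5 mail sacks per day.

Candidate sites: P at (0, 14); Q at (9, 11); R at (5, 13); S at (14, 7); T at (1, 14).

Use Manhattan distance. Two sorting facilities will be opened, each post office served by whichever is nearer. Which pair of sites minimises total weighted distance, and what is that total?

Evaluate every pair (each demand assigned to the nearer of the two):
  {Q, S}: total = 1722
  {R, S}: total = 1770
  {S, T}: total = 1871
  {P, S}: total = 1964
  {Q, R}: total = 2150
  {Q, T}: total = 2247
  {P, Q}: total = 2336
  {P, R}: total = 3350
  {R, T}: total = 3350
  {P, T}: total = 4451
Best pair: {Q, S} with total 1722.

{Q, S}, total 1722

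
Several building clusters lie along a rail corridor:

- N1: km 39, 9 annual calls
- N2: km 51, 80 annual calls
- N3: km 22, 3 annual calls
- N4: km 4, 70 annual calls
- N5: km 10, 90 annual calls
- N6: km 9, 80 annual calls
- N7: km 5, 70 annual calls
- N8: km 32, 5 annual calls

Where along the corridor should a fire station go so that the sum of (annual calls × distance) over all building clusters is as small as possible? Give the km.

For a sum of weighted absolute distances on a line, the optimum is the weighted median (not the mean). Total weight W = 407; half-weight = 203.5.
Sort by position and accumulate weight:
  km 4 (N4, w=70) → cum 70
  km 5 (N7, w=70) → cum 140
  km 9 (N6, w=80) → cum 220  ≥ 203.5 → median here
  km 10 (N5, w=90) → cum 310
  km 22 (N3, w=3) → cum 313
  km 32 (N8, w=5) → cum 318
  km 39 (N1, w=9) → cum 327
  km 51 (N2, w=80) → cum 407
Optimal location: km 9.

x = 9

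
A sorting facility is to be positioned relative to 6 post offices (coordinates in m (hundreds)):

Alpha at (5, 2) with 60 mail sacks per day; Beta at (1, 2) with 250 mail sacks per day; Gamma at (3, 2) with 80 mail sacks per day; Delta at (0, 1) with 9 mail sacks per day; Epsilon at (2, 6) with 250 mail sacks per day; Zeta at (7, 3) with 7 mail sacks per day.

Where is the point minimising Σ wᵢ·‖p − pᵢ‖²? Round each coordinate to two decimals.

The minimiser of Σwᵢ‖p−pᵢ‖² is the weighted centroid p* = (Σwᵢpᵢ)/(Σwᵢ).
Σwᵢ = 656.
Σwᵢxᵢ = 60·5 + 250·1 + 80·3 + 9·0 + 250·2 + 7·7 = 1339.
Σwᵢyᵢ = 60·2 + 250·2 + 80·2 + 9·1 + 250·6 + 7·3 = 2310.
x* = 1339/656 = 2.04, y* = 2310/656 = 3.52.

(2.04, 3.52)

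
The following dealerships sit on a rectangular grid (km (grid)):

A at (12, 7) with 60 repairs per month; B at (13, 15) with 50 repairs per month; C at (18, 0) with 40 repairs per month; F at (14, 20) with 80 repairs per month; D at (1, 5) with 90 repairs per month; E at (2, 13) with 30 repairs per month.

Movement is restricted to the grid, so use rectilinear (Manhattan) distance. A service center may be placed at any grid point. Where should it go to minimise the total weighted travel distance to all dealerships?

Manhattan distance separates: Σwᵢ(|x−xᵢ|+|y−yᵢ|) = Σwᵢ|x−xᵢ| + Σwᵢ|y−yᵢ|, so x and y are optimised independently as 1-D weighted medians.
Total weight W = 350; half = 175.
x-coordinate, sorted with cumulative weight:
  x=1 (D, w=90) cum 90
  x=2 (E, w=30) cum 120
  x=12 (A, w=60) cum 180  ← median
  x=13 (B, w=50) cum 230
  x=14 (F, w=80) cum 310
  x=18 (C, w=40) cum 350
⇒ x* = 12
y-coordinate, sorted with cumulative weight:
  y=0 (C, w=40) cum 40
  y=5 (D, w=90) cum 130
  y=7 (A, w=60) cum 190  ← median
  y=13 (E, w=30) cum 220
  y=15 (B, w=50) cum 270
  y=20 (F, w=80) cum 350
⇒ y* = 7

(12, 7)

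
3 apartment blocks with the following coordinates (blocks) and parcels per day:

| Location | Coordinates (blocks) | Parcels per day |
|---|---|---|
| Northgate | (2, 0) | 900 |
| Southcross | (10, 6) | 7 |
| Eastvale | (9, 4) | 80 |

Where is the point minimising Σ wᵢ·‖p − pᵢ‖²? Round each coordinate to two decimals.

(2.62, 0.37)

The minimiser of Σwᵢ‖p−pᵢ‖² is the weighted centroid p* = (Σwᵢpᵢ)/(Σwᵢ).
Σwᵢ = 987.
Σwᵢxᵢ = 900·2 + 7·10 + 80·9 = 2590.
Σwᵢyᵢ = 900·0 + 7·6 + 80·4 = 362.
x* = 2590/987 = 2.62, y* = 362/987 = 0.37.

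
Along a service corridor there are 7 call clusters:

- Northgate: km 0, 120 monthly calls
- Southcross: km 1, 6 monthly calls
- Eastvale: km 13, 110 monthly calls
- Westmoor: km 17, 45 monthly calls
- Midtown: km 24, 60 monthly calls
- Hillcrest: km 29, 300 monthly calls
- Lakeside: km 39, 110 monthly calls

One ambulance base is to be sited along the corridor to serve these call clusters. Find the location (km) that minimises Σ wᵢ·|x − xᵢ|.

x = 29

For a sum of weighted absolute distances on a line, the optimum is the weighted median (not the mean). Total weight W = 751; half-weight = 375.5.
Sort by position and accumulate weight:
  km 0 (Northgate, w=120) → cum 120
  km 1 (Southcross, w=6) → cum 126
  km 13 (Eastvale, w=110) → cum 236
  km 17 (Westmoor, w=45) → cum 281
  km 24 (Midtown, w=60) → cum 341
  km 29 (Hillcrest, w=300) → cum 641  ≥ 375.5 → median here
  km 39 (Lakeside, w=110) → cum 751
Optimal location: km 29.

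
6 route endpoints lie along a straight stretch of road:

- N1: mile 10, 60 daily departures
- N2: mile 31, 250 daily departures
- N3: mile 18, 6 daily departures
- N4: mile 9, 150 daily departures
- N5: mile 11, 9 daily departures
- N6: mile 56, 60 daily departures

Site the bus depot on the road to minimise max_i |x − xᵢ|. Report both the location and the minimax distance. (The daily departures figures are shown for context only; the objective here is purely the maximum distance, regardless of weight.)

location 32.5, max distance 23.5

The 1-center on a line is the midpoint of the two extreme points: leftmost at 9, rightmost at 56.
Optimal location = (9 + 56)/2 = 32.5; maximum distance = (56 − 9)/2 = 23.5.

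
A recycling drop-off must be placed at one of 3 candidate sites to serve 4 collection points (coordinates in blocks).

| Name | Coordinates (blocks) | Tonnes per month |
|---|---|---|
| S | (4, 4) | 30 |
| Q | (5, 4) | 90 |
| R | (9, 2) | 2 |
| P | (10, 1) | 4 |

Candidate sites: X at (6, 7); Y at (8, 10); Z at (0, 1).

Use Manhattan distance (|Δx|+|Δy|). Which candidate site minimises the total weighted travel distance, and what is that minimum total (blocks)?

Total weighted distance at each candidate:
  X (6, 7): total = 566
  Y (8, 10): total = 1172
  Z (0, 1): total = 990
Minimum is at X with total 566 blocks.

X, total 566 blocks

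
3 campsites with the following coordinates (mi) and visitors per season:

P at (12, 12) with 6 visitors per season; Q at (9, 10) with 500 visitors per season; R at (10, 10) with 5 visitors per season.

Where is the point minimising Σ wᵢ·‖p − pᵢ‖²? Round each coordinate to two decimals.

The minimiser of Σwᵢ‖p−pᵢ‖² is the weighted centroid p* = (Σwᵢpᵢ)/(Σwᵢ).
Σwᵢ = 511.
Σwᵢxᵢ = 6·12 + 500·9 + 5·10 = 4622.
Σwᵢyᵢ = 6·12 + 500·10 + 5·10 = 5122.
x* = 4622/511 = 9.05, y* = 5122/511 = 10.02.

(9.05, 10.02)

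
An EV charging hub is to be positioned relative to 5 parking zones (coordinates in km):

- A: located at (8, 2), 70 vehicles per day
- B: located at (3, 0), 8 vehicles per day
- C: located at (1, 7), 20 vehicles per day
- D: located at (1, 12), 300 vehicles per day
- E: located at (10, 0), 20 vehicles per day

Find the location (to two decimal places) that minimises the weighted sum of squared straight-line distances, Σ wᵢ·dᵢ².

The minimiser of Σwᵢ‖p−pᵢ‖² is the weighted centroid p* = (Σwᵢpᵢ)/(Σwᵢ).
Σwᵢ = 418.
Σwᵢxᵢ = 70·8 + 8·3 + 20·1 + 300·1 + 20·10 = 1104.
Σwᵢyᵢ = 70·2 + 8·0 + 20·7 + 300·12 + 20·0 = 3880.
x* = 1104/418 = 2.64, y* = 3880/418 = 9.28.

(2.64, 9.28)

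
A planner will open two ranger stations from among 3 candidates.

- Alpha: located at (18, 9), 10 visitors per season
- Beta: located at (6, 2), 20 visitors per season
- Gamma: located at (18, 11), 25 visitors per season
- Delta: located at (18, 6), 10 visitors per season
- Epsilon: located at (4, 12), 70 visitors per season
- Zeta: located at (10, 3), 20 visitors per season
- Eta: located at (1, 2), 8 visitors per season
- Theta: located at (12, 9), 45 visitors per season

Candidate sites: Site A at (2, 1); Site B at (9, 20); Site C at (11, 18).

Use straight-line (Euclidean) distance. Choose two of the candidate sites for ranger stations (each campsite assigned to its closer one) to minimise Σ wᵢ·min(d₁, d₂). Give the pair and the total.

{Site A, Site C}, total 1812.0

Evaluate every pair (each demand assigned to the nearer of the two):
  {Site A, Site C}: total = 1812.0
  {Site A, Site B}: total = 2058.9
  {Site B, Site C}: total = 2340.2
Best pair: {Site A, Site C} with total 1812.0.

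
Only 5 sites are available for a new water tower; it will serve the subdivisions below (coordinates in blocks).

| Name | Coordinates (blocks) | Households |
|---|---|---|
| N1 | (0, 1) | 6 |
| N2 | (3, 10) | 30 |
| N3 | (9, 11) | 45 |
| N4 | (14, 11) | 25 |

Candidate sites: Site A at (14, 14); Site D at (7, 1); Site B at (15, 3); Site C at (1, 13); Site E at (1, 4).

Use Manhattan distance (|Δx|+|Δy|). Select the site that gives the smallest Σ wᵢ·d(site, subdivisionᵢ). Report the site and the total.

Site A, total 1047 blocks

Total weighted distance at each candidate:
  Site A (14, 14): total = 1047
  Site D (7, 1): total = 1397
  Site B (15, 3): total = 1527
  Site C (1, 13): total = 1053
  Site E (1, 4): total = 1439
Minimum is at Site A with total 1047 blocks.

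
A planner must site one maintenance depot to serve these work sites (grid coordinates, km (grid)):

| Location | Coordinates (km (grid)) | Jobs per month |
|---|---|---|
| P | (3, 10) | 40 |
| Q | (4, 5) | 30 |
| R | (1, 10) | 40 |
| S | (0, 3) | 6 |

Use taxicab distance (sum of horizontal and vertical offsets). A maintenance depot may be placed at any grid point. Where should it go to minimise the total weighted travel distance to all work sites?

Manhattan distance separates: Σwᵢ(|x−xᵢ|+|y−yᵢ|) = Σwᵢ|x−xᵢ| + Σwᵢ|y−yᵢ|, so x and y are optimised independently as 1-D weighted medians.
Total weight W = 116; half = 58.
x-coordinate, sorted with cumulative weight:
  x=0 (S, w=6) cum 6
  x=1 (R, w=40) cum 46
  x=3 (P, w=40) cum 86  ← median
  x=4 (Q, w=30) cum 116
⇒ x* = 3
y-coordinate, sorted with cumulative weight:
  y=3 (S, w=6) cum 6
  y=5 (Q, w=30) cum 36
  y=10 (P, w=40) cum 76  ← median
  y=10 (R, w=40) cum 116
⇒ y* = 10

(3, 10)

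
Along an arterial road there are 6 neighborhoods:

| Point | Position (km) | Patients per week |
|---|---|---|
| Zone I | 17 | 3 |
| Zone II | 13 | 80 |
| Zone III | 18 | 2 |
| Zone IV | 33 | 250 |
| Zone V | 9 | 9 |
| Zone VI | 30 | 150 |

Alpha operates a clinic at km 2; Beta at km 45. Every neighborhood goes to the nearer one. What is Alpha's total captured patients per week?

The indifferent point is the midpoint (2+45)/2 = 23.5; neighborhoods left of it (closer to Alpha at 2) go to Alpha, those right go to Beta.
  Zone V at 9 (w=9) → Alpha
  Zone II at 13 (w=80) → Alpha
  Zone I at 17 (w=3) → Alpha
  Zone III at 18 (w=2) → Alpha
  Zone VI at 30 (w=150) → Beta
  Zone IV at 33 (w=250) → Beta
Alpha captures 94; Beta captures 400.

94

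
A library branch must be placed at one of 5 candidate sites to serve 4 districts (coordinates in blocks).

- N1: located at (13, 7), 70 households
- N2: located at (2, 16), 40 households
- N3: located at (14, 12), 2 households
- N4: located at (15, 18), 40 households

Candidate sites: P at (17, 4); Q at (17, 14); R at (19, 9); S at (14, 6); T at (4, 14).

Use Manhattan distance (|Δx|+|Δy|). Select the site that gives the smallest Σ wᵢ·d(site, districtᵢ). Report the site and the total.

S, total 1552 blocks

Total weighted distance at each candidate:
  P (17, 4): total = 2232
  Q (17, 14): total = 1700
  R (19, 9): total = 2056
  S (14, 6): total = 1552
  T (4, 14): total = 1904
Minimum is at S with total 1552 blocks.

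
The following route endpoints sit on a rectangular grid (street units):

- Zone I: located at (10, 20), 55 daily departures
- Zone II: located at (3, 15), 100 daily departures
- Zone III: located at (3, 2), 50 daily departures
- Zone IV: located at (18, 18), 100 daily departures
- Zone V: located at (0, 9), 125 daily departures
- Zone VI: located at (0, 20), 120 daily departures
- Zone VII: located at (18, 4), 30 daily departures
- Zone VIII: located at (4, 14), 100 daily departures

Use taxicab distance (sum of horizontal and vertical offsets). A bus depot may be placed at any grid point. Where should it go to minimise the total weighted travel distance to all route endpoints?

(3, 15)

Manhattan distance separates: Σwᵢ(|x−xᵢ|+|y−yᵢ|) = Σwᵢ|x−xᵢ| + Σwᵢ|y−yᵢ|, so x and y are optimised independently as 1-D weighted medians.
Total weight W = 680; half = 340.
x-coordinate, sorted with cumulative weight:
  x=0 (Zone V, w=125) cum 125
  x=0 (Zone VI, w=120) cum 245
  x=3 (Zone II, w=100) cum 345  ← median
  x=3 (Zone III, w=50) cum 395
  x=4 (Zone VIII, w=100) cum 495
  x=10 (Zone I, w=55) cum 550
  x=18 (Zone IV, w=100) cum 650
  x=18 (Zone VII, w=30) cum 680
⇒ x* = 3
y-coordinate, sorted with cumulative weight:
  y=2 (Zone III, w=50) cum 50
  y=4 (Zone VII, w=30) cum 80
  y=9 (Zone V, w=125) cum 205
  y=14 (Zone VIII, w=100) cum 305
  y=15 (Zone II, w=100) cum 405  ← median
  y=18 (Zone IV, w=100) cum 505
  y=20 (Zone I, w=55) cum 560
  y=20 (Zone VI, w=120) cum 680
⇒ y* = 15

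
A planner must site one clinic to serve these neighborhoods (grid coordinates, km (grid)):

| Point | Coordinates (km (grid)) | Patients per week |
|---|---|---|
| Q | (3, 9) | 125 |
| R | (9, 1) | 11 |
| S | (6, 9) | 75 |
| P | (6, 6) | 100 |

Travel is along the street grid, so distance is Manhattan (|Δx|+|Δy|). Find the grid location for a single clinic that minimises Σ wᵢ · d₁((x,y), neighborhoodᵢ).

(6, 9)

Manhattan distance separates: Σwᵢ(|x−xᵢ|+|y−yᵢ|) = Σwᵢ|x−xᵢ| + Σwᵢ|y−yᵢ|, so x and y are optimised independently as 1-D weighted medians.
Total weight W = 311; half = 155.5.
x-coordinate, sorted with cumulative weight:
  x=3 (Q, w=125) cum 125
  x=6 (S, w=75) cum 200  ← median
  x=6 (P, w=100) cum 300
  x=9 (R, w=11) cum 311
⇒ x* = 6
y-coordinate, sorted with cumulative weight:
  y=1 (R, w=11) cum 11
  y=6 (P, w=100) cum 111
  y=9 (Q, w=125) cum 236  ← median
  y=9 (S, w=75) cum 311
⇒ y* = 9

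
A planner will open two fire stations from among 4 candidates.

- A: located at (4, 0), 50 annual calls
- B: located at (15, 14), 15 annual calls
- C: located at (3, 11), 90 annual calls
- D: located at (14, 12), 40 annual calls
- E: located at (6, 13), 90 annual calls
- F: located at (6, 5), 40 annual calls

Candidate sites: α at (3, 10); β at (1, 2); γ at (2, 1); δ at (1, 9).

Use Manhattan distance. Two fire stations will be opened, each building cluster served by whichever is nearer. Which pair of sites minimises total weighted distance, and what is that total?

Evaluate every pair (each demand assigned to the nearer of the two):
  {α, γ}: total = 1860
  {α, β}: total = 1960
  {α, δ}: total = 2260
  {γ, δ}: total = 2565
  {β, δ}: total = 2665
  {β, γ}: total = 4210
Best pair: {α, γ} with total 1860.

{α, γ}, total 1860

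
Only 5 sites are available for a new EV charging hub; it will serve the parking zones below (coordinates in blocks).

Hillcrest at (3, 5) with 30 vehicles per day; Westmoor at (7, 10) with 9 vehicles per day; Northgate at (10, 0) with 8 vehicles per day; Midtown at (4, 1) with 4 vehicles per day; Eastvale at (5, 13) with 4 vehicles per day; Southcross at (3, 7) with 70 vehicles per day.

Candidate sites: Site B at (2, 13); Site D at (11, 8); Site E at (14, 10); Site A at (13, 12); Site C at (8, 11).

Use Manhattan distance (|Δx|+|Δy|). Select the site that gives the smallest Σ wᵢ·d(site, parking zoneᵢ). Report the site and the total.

Site B, total 1068 blocks

Total weighted distance at each candidate:
  Site B (2, 13): total = 1068
  Site D (11, 8): total = 1186
  Site E (14, 10): total = 1759
  Site A (13, 12): total = 1868
  Site C (8, 11): total = 1158
Minimum is at Site B with total 1068 blocks.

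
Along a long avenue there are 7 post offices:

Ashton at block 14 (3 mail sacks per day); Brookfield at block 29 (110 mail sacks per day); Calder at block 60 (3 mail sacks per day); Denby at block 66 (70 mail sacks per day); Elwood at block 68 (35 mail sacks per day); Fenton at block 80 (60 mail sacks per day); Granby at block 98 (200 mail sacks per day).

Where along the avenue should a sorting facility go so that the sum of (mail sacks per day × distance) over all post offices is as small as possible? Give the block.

x = 80

For a sum of weighted absolute distances on a line, the optimum is the weighted median (not the mean). Total weight W = 481; half-weight = 240.5.
Sort by position and accumulate weight:
  block 14 (Ashton, w=3) → cum 3
  block 29 (Brookfield, w=110) → cum 113
  block 60 (Calder, w=3) → cum 116
  block 66 (Denby, w=70) → cum 186
  block 68 (Elwood, w=35) → cum 221
  block 80 (Fenton, w=60) → cum 281  ≥ 240.5 → median here
  block 98 (Granby, w=200) → cum 481
Optimal location: block 80.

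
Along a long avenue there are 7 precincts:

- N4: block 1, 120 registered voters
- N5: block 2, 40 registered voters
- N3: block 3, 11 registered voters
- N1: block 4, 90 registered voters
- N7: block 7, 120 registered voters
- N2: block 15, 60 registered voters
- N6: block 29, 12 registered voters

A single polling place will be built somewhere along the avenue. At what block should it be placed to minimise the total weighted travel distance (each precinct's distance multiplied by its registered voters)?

For a sum of weighted absolute distances on a line, the optimum is the weighted median (not the mean). Total weight W = 453; half-weight = 226.5.
Sort by position and accumulate weight:
  block 1 (N4, w=120) → cum 120
  block 2 (N5, w=40) → cum 160
  block 3 (N3, w=11) → cum 171
  block 4 (N1, w=90) → cum 261  ≥ 226.5 → median here
  block 7 (N7, w=120) → cum 381
  block 15 (N2, w=60) → cum 441
  block 29 (N6, w=12) → cum 453
Optimal location: block 4.

x = 4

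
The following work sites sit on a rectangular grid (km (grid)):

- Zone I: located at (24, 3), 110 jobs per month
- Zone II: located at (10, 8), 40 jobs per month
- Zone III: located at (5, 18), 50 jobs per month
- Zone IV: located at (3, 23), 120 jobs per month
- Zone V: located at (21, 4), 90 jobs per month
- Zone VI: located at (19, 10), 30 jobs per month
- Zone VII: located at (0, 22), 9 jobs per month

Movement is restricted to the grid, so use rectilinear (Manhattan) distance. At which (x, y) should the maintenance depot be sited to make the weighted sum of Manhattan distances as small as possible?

Manhattan distance separates: Σwᵢ(|x−xᵢ|+|y−yᵢ|) = Σwᵢ|x−xᵢ| + Σwᵢ|y−yᵢ|, so x and y are optimised independently as 1-D weighted medians.
Total weight W = 449; half = 224.5.
x-coordinate, sorted with cumulative weight:
  x=0 (Zone VII, w=9) cum 9
  x=3 (Zone IV, w=120) cum 129
  x=5 (Zone III, w=50) cum 179
  x=10 (Zone II, w=40) cum 219
  x=19 (Zone VI, w=30) cum 249  ← median
  x=21 (Zone V, w=90) cum 339
  x=24 (Zone I, w=110) cum 449
⇒ x* = 19
y-coordinate, sorted with cumulative weight:
  y=3 (Zone I, w=110) cum 110
  y=4 (Zone V, w=90) cum 200
  y=8 (Zone II, w=40) cum 240  ← median
  y=10 (Zone VI, w=30) cum 270
  y=18 (Zone III, w=50) cum 320
  y=22 (Zone VII, w=9) cum 329
  y=23 (Zone IV, w=120) cum 449
⇒ y* = 8

(19, 8)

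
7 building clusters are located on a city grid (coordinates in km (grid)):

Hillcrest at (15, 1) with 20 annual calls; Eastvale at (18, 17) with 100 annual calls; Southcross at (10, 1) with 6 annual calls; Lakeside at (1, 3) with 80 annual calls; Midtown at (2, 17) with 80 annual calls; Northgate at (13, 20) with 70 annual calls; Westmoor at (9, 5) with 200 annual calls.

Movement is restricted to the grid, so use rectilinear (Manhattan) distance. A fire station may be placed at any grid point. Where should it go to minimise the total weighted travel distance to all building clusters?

(9, 5)

Manhattan distance separates: Σwᵢ(|x−xᵢ|+|y−yᵢ|) = Σwᵢ|x−xᵢ| + Σwᵢ|y−yᵢ|, so x and y are optimised independently as 1-D weighted medians.
Total weight W = 556; half = 278.
x-coordinate, sorted with cumulative weight:
  x=1 (Lakeside, w=80) cum 80
  x=2 (Midtown, w=80) cum 160
  x=9 (Westmoor, w=200) cum 360  ← median
  x=10 (Southcross, w=6) cum 366
  x=13 (Northgate, w=70) cum 436
  x=15 (Hillcrest, w=20) cum 456
  x=18 (Eastvale, w=100) cum 556
⇒ x* = 9
y-coordinate, sorted with cumulative weight:
  y=1 (Hillcrest, w=20) cum 20
  y=1 (Southcross, w=6) cum 26
  y=3 (Lakeside, w=80) cum 106
  y=5 (Westmoor, w=200) cum 306  ← median
  y=17 (Eastvale, w=100) cum 406
  y=17 (Midtown, w=80) cum 486
  y=20 (Northgate, w=70) cum 556
⇒ y* = 5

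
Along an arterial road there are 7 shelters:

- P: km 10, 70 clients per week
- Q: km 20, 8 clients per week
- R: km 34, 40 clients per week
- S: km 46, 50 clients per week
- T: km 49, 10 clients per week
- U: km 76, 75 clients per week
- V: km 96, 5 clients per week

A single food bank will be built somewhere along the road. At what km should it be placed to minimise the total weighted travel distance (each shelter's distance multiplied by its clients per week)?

For a sum of weighted absolute distances on a line, the optimum is the weighted median (not the mean). Total weight W = 258; half-weight = 129.
Sort by position and accumulate weight:
  km 10 (P, w=70) → cum 70
  km 20 (Q, w=8) → cum 78
  km 34 (R, w=40) → cum 118
  km 46 (S, w=50) → cum 168  ≥ 129 → median here
  km 49 (T, w=10) → cum 178
  km 76 (U, w=75) → cum 253
  km 96 (V, w=5) → cum 258
Optimal location: km 46.

x = 46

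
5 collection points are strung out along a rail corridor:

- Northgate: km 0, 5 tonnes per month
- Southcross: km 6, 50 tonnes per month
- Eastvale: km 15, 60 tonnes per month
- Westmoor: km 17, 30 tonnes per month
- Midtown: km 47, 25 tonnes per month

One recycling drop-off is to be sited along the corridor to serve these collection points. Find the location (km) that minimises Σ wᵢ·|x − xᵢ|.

For a sum of weighted absolute distances on a line, the optimum is the weighted median (not the mean). Total weight W = 170; half-weight = 85.
Sort by position and accumulate weight:
  km 0 (Northgate, w=5) → cum 5
  km 6 (Southcross, w=50) → cum 55
  km 15 (Eastvale, w=60) → cum 115  ≥ 85 → median here
  km 17 (Westmoor, w=30) → cum 145
  km 47 (Midtown, w=25) → cum 170
Optimal location: km 15.

x = 15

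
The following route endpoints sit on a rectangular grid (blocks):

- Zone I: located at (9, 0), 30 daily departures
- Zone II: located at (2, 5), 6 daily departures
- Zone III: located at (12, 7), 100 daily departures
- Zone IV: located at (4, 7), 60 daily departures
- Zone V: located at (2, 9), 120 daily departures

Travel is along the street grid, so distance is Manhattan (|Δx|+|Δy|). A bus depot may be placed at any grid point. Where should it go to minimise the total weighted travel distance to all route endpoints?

(4, 7)

Manhattan distance separates: Σwᵢ(|x−xᵢ|+|y−yᵢ|) = Σwᵢ|x−xᵢ| + Σwᵢ|y−yᵢ|, so x and y are optimised independently as 1-D weighted medians.
Total weight W = 316; half = 158.
x-coordinate, sorted with cumulative weight:
  x=2 (Zone II, w=6) cum 6
  x=2 (Zone V, w=120) cum 126
  x=4 (Zone IV, w=60) cum 186  ← median
  x=9 (Zone I, w=30) cum 216
  x=12 (Zone III, w=100) cum 316
⇒ x* = 4
y-coordinate, sorted with cumulative weight:
  y=0 (Zone I, w=30) cum 30
  y=5 (Zone II, w=6) cum 36
  y=7 (Zone III, w=100) cum 136
  y=7 (Zone IV, w=60) cum 196  ← median
  y=9 (Zone V, w=120) cum 316
⇒ y* = 7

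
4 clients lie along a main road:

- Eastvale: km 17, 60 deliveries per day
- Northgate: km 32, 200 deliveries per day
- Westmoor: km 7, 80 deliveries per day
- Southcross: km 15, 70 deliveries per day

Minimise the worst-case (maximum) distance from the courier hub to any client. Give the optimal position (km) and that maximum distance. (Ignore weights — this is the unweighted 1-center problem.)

The 1-center on a line is the midpoint of the two extreme points: leftmost at 7, rightmost at 32.
Optimal location = (7 + 32)/2 = 19.5; maximum distance = (32 − 7)/2 = 12.5.

location 19.5, max distance 12.5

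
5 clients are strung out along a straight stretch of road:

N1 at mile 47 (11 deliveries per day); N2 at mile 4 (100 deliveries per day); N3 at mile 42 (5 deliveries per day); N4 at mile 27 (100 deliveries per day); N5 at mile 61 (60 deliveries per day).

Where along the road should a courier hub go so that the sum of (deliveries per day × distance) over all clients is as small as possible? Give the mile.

For a sum of weighted absolute distances on a line, the optimum is the weighted median (not the mean). Total weight W = 276; half-weight = 138.
Sort by position and accumulate weight:
  mile 4 (N2, w=100) → cum 100
  mile 27 (N4, w=100) → cum 200  ≥ 138 → median here
  mile 42 (N3, w=5) → cum 205
  mile 47 (N1, w=11) → cum 216
  mile 61 (N5, w=60) → cum 276
Optimal location: mile 27.

x = 27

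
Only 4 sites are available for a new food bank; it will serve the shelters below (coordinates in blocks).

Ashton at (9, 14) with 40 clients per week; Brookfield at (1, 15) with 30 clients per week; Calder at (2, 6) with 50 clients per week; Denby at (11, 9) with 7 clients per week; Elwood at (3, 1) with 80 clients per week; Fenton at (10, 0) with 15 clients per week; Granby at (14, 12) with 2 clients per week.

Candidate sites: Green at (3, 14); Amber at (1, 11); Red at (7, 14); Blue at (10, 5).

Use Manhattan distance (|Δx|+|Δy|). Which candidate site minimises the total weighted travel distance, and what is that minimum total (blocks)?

Total weighted distance at each candidate:
  Green (3, 14): total = 2252
  Amber (1, 11): total = 2232
  Red (7, 14): total = 2636
  Blue (10, 5): total = 2432
Minimum is at Amber with total 2232 blocks.

Amber, total 2232 blocks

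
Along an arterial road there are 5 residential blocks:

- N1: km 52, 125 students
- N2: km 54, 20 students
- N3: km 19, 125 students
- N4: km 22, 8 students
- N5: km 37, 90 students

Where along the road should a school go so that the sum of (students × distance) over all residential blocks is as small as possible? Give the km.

For a sum of weighted absolute distances on a line, the optimum is the weighted median (not the mean). Total weight W = 368; half-weight = 184.
Sort by position and accumulate weight:
  km 19 (N3, w=125) → cum 125
  km 22 (N4, w=8) → cum 133
  km 37 (N5, w=90) → cum 223  ≥ 184 → median here
  km 52 (N1, w=125) → cum 348
  km 54 (N2, w=20) → cum 368
Optimal location: km 37.

x = 37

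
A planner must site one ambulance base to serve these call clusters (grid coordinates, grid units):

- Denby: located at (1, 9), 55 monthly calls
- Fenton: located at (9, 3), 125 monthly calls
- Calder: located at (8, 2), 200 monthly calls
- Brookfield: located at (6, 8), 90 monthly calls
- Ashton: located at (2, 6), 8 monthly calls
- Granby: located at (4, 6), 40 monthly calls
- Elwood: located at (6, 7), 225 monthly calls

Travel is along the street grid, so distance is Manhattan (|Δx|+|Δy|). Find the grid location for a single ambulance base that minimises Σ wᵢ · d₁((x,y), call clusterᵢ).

(6, 6)

Manhattan distance separates: Σwᵢ(|x−xᵢ|+|y−yᵢ|) = Σwᵢ|x−xᵢ| + Σwᵢ|y−yᵢ|, so x and y are optimised independently as 1-D weighted medians.
Total weight W = 743; half = 371.5.
x-coordinate, sorted with cumulative weight:
  x=1 (Denby, w=55) cum 55
  x=2 (Ashton, w=8) cum 63
  x=4 (Granby, w=40) cum 103
  x=6 (Brookfield, w=90) cum 193
  x=6 (Elwood, w=225) cum 418  ← median
  x=8 (Calder, w=200) cum 618
  x=9 (Fenton, w=125) cum 743
⇒ x* = 6
y-coordinate, sorted with cumulative weight:
  y=2 (Calder, w=200) cum 200
  y=3 (Fenton, w=125) cum 325
  y=6 (Ashton, w=8) cum 333
  y=6 (Granby, w=40) cum 373  ← median
  y=7 (Elwood, w=225) cum 598
  y=8 (Brookfield, w=90) cum 688
  y=9 (Denby, w=55) cum 743
⇒ y* = 6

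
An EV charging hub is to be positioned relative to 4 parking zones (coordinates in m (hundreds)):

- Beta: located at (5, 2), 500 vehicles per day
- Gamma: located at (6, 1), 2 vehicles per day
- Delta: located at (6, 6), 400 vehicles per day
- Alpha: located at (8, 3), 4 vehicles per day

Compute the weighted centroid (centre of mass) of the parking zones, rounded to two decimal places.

The minimiser of Σwᵢ‖p−pᵢ‖² is the weighted centroid p* = (Σwᵢpᵢ)/(Σwᵢ).
Σwᵢ = 906.
Σwᵢxᵢ = 500·5 + 2·6 + 400·6 + 4·8 = 4944.
Σwᵢyᵢ = 500·2 + 2·1 + 400·6 + 4·3 = 3414.
x* = 4944/906 = 5.46, y* = 3414/906 = 3.77.

(5.46, 3.77)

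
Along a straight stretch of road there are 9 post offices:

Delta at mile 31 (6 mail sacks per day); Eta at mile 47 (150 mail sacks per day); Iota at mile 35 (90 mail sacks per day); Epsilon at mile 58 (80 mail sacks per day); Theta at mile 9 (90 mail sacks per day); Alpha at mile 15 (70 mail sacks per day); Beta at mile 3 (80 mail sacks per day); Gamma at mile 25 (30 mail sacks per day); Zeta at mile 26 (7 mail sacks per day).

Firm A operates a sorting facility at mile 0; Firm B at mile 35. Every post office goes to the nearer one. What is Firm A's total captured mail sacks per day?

The indifferent point is the midpoint (0+35)/2 = 17.5; post offices left of it (closer to Firm A at 0) go to Firm A, those right go to Firm B.
  Beta at 3 (w=80) → Firm A
  Theta at 9 (w=90) → Firm A
  Alpha at 15 (w=70) → Firm A
  Gamma at 25 (w=30) → Firm B
  Zeta at 26 (w=7) → Firm B
  Delta at 31 (w=6) → Firm B
  Iota at 35 (w=90) → Firm B
  Eta at 47 (w=150) → Firm B
  Epsilon at 58 (w=80) → Firm B
Firm A captures 240; Firm B captures 363.

240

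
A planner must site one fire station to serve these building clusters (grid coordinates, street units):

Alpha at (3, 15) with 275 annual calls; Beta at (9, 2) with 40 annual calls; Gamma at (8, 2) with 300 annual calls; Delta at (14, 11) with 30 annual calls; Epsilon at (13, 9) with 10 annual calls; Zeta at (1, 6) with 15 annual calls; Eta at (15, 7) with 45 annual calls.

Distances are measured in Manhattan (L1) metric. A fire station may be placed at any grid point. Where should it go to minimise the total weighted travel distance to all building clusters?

(8, 7)

Manhattan distance separates: Σwᵢ(|x−xᵢ|+|y−yᵢ|) = Σwᵢ|x−xᵢ| + Σwᵢ|y−yᵢ|, so x and y are optimised independently as 1-D weighted medians.
Total weight W = 715; half = 357.5.
x-coordinate, sorted with cumulative weight:
  x=1 (Zeta, w=15) cum 15
  x=3 (Alpha, w=275) cum 290
  x=8 (Gamma, w=300) cum 590  ← median
  x=9 (Beta, w=40) cum 630
  x=13 (Epsilon, w=10) cum 640
  x=14 (Delta, w=30) cum 670
  x=15 (Eta, w=45) cum 715
⇒ x* = 8
y-coordinate, sorted with cumulative weight:
  y=2 (Beta, w=40) cum 40
  y=2 (Gamma, w=300) cum 340
  y=6 (Zeta, w=15) cum 355
  y=7 (Eta, w=45) cum 400  ← median
  y=9 (Epsilon, w=10) cum 410
  y=11 (Delta, w=30) cum 440
  y=15 (Alpha, w=275) cum 715
⇒ y* = 7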